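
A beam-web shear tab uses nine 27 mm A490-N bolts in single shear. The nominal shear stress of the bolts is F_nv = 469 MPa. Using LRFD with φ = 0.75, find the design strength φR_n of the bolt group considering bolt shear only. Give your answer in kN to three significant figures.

A_b = π × 27² / 4 = 572.6 mm².
R_n = F_nv · A_b · n · n_s = 469 × 572.6 × 9 × 1 / 1000 = 2417 kN.
Design strength φR_n = 0.75 × 2417 = 1810 kN.

1810 kN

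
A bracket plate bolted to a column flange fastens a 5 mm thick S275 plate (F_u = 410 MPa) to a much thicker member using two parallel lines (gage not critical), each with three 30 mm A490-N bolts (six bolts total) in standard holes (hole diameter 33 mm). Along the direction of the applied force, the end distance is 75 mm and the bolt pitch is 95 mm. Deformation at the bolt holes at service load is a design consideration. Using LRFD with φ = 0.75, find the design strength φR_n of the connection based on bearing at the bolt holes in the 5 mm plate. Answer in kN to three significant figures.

Per bolt r_n = 1.2 l_c t F_u ≤ 2.4 d t F_u; upper limit = 2.4 × 30 × 5 × 410 / 1000 = 147.6 kN.
Edge bolt: l_c = 75 − 33/2 = 58.5 mm → 1.2 × 58.5 × 5 × 410 / 1000 = 143.9 → r_n = 143.9 kN.
Interior bolts: l_c = 95 − 33 = 62 mm → 1.2 × 62 × 5 × 410 / 1000 = 152.5 → r_n = 147.6 kN.
R_n = 2 × 143.9 + 4 × 147.6 = 878.2 kN.
Design strength φR_n = 0.75 × 878.2 = 659 kN.

659 kN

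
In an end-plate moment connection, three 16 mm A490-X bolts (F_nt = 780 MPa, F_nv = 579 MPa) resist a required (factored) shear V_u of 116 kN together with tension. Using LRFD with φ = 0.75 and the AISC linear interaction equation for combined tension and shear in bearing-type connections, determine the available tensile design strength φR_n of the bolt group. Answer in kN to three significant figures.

302 kN

A_b = π·16²/4 = 201.1 mm²; f_rv = 116 × 1000 / (3 × 201.1) = 192.3 MPa.
F'_nt = 1.3 F_nt − (F_nt / φF_nv) f_rv = 1.3·780 − (780/(0.75·579))·192.3 = 668.6 MPa, capped at F_nt → F'_nt = 668.6 MPa.
R_n = F'_nt · A_b · n = 668.6 × 201.1 × 3 / 1000 = 403.3 kN.
Design strength φR_n = 0.75 × 403.3 = 302 kN.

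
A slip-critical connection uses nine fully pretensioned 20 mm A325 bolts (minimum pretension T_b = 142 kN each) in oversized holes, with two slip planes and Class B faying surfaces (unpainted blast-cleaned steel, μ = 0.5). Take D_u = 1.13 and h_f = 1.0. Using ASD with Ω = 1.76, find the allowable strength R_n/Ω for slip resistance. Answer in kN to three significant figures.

821 kN

R_n = μ · D_u · h_f · T_b · n_s · n_b = 0.5 × 1.13 × 1.0 × 142 × 2 × 9 = 1444 kN.
Allowable strength R_n/Ω = 1444 / 1.76 = 821 kN.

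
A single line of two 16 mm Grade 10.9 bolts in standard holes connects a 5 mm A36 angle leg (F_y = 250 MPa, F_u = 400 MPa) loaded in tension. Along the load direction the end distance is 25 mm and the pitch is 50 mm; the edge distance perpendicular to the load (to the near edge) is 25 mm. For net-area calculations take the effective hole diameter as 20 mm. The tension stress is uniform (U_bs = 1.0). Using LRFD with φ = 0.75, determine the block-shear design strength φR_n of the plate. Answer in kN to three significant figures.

63 kN

Shear plane L_v = 25 + 1·50 = 75 mm; A_gv = 75 × 5 = 375 mm².
A_nv = (75 − 1.5·20) × 5 = 225 mm².
A_nt = (25 − 0.5·20) × 5 = 75 mm².
0.6 F_u A_nv = 54 kN; 0.6 F_y A_gv = 56.25 kN → shear rupture governs the shear term.
R_n = 54 + 1.0 × 400 × 75 / 1000 = 84 kN.
Design strength φR_n = 0.75 × 84 = 63 kN.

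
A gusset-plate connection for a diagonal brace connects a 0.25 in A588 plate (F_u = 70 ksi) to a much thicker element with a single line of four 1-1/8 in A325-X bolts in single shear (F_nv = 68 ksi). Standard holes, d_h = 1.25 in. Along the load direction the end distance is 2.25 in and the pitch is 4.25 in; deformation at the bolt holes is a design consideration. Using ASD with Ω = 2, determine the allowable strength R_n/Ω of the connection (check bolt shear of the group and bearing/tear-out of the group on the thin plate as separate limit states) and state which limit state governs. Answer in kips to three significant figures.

87.9 kips (bearing governs)

Bolt shear: A_b = π·1.125²/4 = 0.994 in²; R_n = 68 × 0.994 × 4 × 1 = 270.4 kips → 270.4 / 2 = 135 kips.
Bearing (1.2 l_c t F_u ≤ 2.4 d t F_u): upper limit = 2.4·1.125·0.25·70 = 47.25 kips.
  Edge l_c = 2.25 − 1.25/2 = 1.625 → r_n = 34.12 kips; interior l_c = 4.25 − 1.25 = 3 → r_n = 47.25 kips.
  R_n,bearing = 1·34.12 + 3·47.25 = 175.9 kips → 175.9 / 2 = 87.9 kips.
Bearing governs: 87.9 kips.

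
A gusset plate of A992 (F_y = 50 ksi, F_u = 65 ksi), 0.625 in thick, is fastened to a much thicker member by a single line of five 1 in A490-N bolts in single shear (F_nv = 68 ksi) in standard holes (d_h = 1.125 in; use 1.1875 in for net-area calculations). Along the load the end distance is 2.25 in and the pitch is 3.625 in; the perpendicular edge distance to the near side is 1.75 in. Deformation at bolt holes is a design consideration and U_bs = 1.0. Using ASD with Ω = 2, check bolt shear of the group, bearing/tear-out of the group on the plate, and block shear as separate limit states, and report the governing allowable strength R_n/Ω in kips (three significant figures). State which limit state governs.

Bolt shear: A_b = π·1²/4 = 0.7854 in²; R_n = 68 × 0.7854 × 5 × 1 = 267 kips → 267 / 2 = 134 kips.
Bearing: edge l_c = 1.688, r_n = 82.27 kips; interior l_c = 2.5, r_n = 97.5 kips; R_n = 82.27 + 4·97.5 = 472.3 kips → 236 kips.
Block shear: A_gv = 10.47, A_nv = 7.129, A_nt = 0.7227 in²; R_n = min(0.6F_uA_nv, 0.6F_yA_gv) + U_bs·F_u·A_nt = 325 kips → 162 kips.
Bolt shear governs: 134 kips.

134 kips (bolt shear governs)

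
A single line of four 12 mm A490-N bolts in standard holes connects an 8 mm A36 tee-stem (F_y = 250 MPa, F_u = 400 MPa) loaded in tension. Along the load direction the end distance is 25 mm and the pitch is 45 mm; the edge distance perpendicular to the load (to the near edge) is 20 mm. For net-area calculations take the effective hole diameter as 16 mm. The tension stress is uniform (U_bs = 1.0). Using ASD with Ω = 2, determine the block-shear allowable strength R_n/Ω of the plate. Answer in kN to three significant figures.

Shear plane L_v = 25 + 3·45 = 160 mm; A_gv = 160 × 8 = 1280 mm².
A_nv = (160 − 3.5·16) × 8 = 832 mm².
A_nt = (20 − 0.5·16) × 8 = 96 mm².
0.6 F_u A_nv = 199.7 kN; 0.6 F_y A_gv = 192 kN → shear yielding governs the shear term.
R_n = 192 + 1.0 × 400 × 96 / 1000 = 230.4 kN.
Allowable strength R_n/Ω = 230.4 / 2 = 115 kN.

115 kN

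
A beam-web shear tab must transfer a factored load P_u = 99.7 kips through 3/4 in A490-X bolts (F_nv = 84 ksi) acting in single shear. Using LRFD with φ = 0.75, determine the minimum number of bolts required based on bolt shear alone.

A_b = π·0.75²/4 = 0.4418 in².
Per-bolt design strength φR_n = 0.75 × 84 × 0.4418 × 1 = 27.83 kips.
n ≥ 99.7 / 27.83 = 3.582 → use 4 bolts.

4 bolts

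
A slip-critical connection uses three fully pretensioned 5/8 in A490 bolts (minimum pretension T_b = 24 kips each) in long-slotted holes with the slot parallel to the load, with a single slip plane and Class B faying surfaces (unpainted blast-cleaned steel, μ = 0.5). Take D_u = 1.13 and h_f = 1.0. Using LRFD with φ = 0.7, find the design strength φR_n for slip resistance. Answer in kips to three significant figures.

R_n = μ · D_u · h_f · T_b · n_s · n_b = 0.5 × 1.13 × 1.0 × 24 × 1 × 3 = 40.68 kips.
Design strength φR_n = 0.7 × 40.68 = 28.5 kips.

28.5 kips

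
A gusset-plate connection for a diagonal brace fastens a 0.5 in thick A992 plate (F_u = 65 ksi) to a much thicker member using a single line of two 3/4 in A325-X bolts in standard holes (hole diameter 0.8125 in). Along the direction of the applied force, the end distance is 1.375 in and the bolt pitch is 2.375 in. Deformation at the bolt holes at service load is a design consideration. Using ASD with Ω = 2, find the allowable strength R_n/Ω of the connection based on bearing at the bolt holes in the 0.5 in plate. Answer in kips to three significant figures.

Per bolt r_n = 1.2 l_c t F_u ≤ 2.4 d t F_u; upper limit = 2.4 × 0.75 × 0.5 × 65 = 58.5 kips.
Edge bolt: l_c = 1.375 − 0.8125/2 = 0.9688 in → 1.2 × 0.9688 × 0.5 × 65 = 37.78 → r_n = 37.78 kips.
Interior bolts: l_c = 2.375 − 0.8125 = 1.562 in → 1.2 × 1.562 × 0.5 × 65 = 60.94 → r_n = 58.5 kips.
R_n = 1 × 37.78 + 1 × 58.5 = 96.28 kips.
Allowable strength R_n/Ω = 96.28 / 2 = 48.1 kips.

48.1 kips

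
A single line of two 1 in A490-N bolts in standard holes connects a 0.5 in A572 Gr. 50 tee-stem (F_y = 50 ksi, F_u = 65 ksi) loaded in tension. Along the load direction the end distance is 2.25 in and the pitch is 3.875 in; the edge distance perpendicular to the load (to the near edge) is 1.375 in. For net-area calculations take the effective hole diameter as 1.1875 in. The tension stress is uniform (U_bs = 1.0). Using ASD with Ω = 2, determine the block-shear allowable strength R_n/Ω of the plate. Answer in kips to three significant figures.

55 kips

Shear plane L_v = 2.25 + 1·3.875 = 6.125 in; A_gv = 6.125 × 0.5 = 3.062 in².
A_nv = (6.125 − 1.5·1.1875) × 0.5 = 2.172 in².
A_nt = (1.375 − 0.5·1.1875) × 0.5 = 0.3906 in².
0.6 F_u A_nv = 84.7 kips; 0.6 F_y A_gv = 91.88 kips → shear rupture governs the shear term.
R_n = 84.7 + 1.0 × 65 × 0.3906 = 110.1 kips.
Allowable strength R_n/Ω = 110.1 / 2 = 55 kips.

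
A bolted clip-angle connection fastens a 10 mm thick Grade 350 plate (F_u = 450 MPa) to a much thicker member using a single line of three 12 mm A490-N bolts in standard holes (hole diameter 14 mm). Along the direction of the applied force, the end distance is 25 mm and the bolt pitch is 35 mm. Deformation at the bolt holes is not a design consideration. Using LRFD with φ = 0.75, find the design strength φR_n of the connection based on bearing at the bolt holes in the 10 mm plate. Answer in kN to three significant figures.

304 kN

Per bolt r_n = 1.5 l_c t F_u ≤ 3.0 d t F_u; upper limit = 3.0 × 12 × 10 × 450 / 1000 = 162 kN.
Edge bolt: l_c = 25 − 14/2 = 18 mm → 1.5 × 18 × 10 × 450 / 1000 = 121.5 → r_n = 121.5 kN.
Interior bolts: l_c = 35 − 14 = 21 mm → 1.5 × 21 × 10 × 450 / 1000 = 141.8 → r_n = 141.8 kN.
R_n = 1 × 121.5 + 2 × 141.8 = 405 kN.
Design strength φR_n = 0.75 × 405 = 304 kN.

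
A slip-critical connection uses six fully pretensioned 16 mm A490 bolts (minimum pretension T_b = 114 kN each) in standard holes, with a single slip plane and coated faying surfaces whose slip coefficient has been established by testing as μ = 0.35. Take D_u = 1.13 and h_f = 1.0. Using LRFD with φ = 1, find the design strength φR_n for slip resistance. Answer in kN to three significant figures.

R_n = μ · D_u · h_f · T_b · n_s · n_b = 0.35 × 1.13 × 1.0 × 114 × 1 × 6 = 270.5 kN.
Design strength φR_n = 1 × 270.5 = 271 kN.

271 kN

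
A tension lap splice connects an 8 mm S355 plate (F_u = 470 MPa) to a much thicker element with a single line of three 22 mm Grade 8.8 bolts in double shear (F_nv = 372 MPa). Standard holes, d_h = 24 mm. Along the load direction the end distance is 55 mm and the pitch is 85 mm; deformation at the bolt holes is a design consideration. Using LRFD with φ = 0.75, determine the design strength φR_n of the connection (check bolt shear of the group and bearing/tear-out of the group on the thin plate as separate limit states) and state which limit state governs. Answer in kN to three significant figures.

Bolt shear: A_b = π·22²/4 = 380.1 mm²; R_n = 372 × 380.1 × 3 × 2 / 1000 = 848.5 kN → 0.75 × 848.5 = 636 kN.
Bearing (1.2 l_c t F_u ≤ 2.4 d t F_u): upper limit = 2.4·22·8·470 / 1000 = 198.5 kN.
  Edge l_c = 55 − 24/2 = 43 → r_n = 194 kN; interior l_c = 85 − 24 = 61 → r_n = 198.5 kN.
  R_n,bearing = 1·194 + 2·198.5 = 591.1 kN → 0.75 × 591.1 = 443 kN.
Bearing governs: 443 kN.

443 kN (bearing governs)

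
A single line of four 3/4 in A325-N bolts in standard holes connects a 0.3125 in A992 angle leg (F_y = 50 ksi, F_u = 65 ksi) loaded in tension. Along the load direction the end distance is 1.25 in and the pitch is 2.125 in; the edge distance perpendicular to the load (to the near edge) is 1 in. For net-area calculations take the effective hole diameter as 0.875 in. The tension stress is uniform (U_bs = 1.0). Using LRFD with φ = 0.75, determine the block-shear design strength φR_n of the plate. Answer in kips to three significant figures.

50.3 kips

Shear plane L_v = 1.25 + 3·2.125 = 7.625 in; A_gv = 7.625 × 0.3125 = 2.383 in².
A_nv = (7.625 − 3.5·0.875) × 0.3125 = 1.426 in².
A_nt = (1 − 0.5·0.875) × 0.3125 = 0.1758 in².
0.6 F_u A_nv = 55.61 kips; 0.6 F_y A_gv = 71.48 kips → shear rupture governs the shear term.
R_n = 55.61 + 1.0 × 65 × 0.1758 = 67.03 kips.
Design strength φR_n = 0.75 × 67.03 = 50.3 kips.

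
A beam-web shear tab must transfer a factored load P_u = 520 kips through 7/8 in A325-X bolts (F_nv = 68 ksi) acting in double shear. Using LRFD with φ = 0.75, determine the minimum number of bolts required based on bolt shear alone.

9 bolts

A_b = π·0.875²/4 = 0.6013 in².
Per-bolt design strength φR_n = 0.75 × 68 × 0.6013 × 2 = 61.33 kips.
n ≥ 520 / 61.33 = 8.478 → use 9 bolts.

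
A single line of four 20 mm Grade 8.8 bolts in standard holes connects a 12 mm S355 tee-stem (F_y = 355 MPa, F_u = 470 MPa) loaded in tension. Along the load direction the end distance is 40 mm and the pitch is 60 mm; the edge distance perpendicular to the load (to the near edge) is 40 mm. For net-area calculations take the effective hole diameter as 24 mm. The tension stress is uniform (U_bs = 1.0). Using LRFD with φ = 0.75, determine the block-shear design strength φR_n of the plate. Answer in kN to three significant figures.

464 kN

Shear plane L_v = 40 + 3·60 = 220 mm; A_gv = 220 × 12 = 2640 mm².
A_nv = (220 − 3.5·24) × 12 = 1632 mm².
A_nt = (40 − 0.5·24) × 12 = 336 mm².
0.6 F_u A_nv = 460.2 kN; 0.6 F_y A_gv = 562.3 kN → shear rupture governs the shear term.
R_n = 460.2 + 1.0 × 470 × 336 / 1000 = 618.1 kN.
Design strength φR_n = 0.75 × 618.1 = 464 kN.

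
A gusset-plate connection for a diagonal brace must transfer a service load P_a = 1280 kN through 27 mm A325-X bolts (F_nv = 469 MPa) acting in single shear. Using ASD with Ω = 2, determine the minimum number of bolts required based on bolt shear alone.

A_b = π·27²/4 = 572.6 mm².
Per-bolt allowable strength R_n/Ω = 469 × 572.6 × 1 / 1000 / 2 = 134.3 kN.
n ≥ 1280 / 134.3 = 9.533 → use 10 bolts.

10 bolts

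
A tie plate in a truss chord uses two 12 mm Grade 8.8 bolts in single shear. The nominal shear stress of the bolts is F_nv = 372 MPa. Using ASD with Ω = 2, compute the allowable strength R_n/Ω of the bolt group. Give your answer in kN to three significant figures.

A_b = π × 12² / 4 = 113.1 mm².
R_n = F_nv · A_b · n · n_s = 372 × 113.1 × 2 × 1 / 1000 = 84.14 kN.
Allowable strength R_n/Ω = 84.14 / 2 = 42.1 kN.

42.1 kN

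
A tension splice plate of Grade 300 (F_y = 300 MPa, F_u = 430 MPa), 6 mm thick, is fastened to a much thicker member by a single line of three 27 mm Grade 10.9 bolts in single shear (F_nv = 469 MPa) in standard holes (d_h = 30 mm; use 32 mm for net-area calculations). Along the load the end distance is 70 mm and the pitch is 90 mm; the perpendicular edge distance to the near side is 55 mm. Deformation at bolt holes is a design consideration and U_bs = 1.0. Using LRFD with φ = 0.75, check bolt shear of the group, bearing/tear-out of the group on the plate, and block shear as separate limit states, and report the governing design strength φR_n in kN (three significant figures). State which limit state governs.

Bolt shear: A_b = π·27²/4 = 572.6 mm²; R_n = 469 × 572.6 × 3 × 1 / 1000 = 805.6 kN → 0.75 × 805.6 = 604 kN.
Bearing: edge l_c = 55, r_n = 167.2 kN; interior l_c = 60, r_n = 167.2 kN; R_n = 167.2 + 2·167.2 = 501.6 kN → 376 kN.
Block shear: A_gv = 1500, A_nv = 1020, A_nt = 234 mm²; R_n = min(0.6F_uA_nv, 0.6F_yA_gv) + U_bs·F_u·A_nt = 363.8 kN → 273 kN.
Block shear governs: 273 kN.

273 kN (block shear governs)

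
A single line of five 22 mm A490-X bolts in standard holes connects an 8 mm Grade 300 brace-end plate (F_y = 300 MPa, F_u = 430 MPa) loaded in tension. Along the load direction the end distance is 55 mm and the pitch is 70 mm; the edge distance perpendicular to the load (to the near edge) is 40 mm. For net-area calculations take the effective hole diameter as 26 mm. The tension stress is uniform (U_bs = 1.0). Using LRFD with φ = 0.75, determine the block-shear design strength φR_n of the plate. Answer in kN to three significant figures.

407 kN

Shear plane L_v = 55 + 4·70 = 335 mm; A_gv = 335 × 8 = 2680 mm².
A_nv = (335 − 4.5·26) × 8 = 1744 mm².
A_nt = (40 − 0.5·26) × 8 = 216 mm².
0.6 F_u A_nv = 450 kN; 0.6 F_y A_gv = 482.4 kN → shear rupture governs the shear term.
R_n = 450 + 1.0 × 430 × 216 / 1000 = 542.8 kN.
Design strength φR_n = 0.75 × 542.8 = 407 kN.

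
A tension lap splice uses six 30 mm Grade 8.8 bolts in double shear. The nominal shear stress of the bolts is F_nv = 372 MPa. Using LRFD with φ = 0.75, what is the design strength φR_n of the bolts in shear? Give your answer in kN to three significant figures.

2370 kN

A_b = π × 30² / 4 = 706.9 mm².
R_n = F_nv · A_b · n · n_s = 372 × 706.9 × 6 × 2 / 1000 = 3155 kN.
Design strength φR_n = 0.75 × 3155 = 2370 kN.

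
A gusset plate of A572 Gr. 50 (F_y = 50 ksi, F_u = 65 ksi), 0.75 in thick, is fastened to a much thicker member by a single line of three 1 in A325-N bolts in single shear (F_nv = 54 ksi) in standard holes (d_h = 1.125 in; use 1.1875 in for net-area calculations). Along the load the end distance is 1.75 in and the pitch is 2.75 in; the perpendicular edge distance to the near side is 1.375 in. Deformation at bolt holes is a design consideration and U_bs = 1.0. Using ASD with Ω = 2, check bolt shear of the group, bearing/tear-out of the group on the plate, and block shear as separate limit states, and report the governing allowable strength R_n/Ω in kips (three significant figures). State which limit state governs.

Bolt shear: A_b = π·1²/4 = 0.7854 in²; R_n = 54 × 0.7854 × 3 × 1 = 127.2 kips → 127.2 / 2 = 63.6 kips.
Bearing: edge l_c = 1.188, r_n = 69.47 kips; interior l_c = 1.625, r_n = 95.06 kips; R_n = 69.47 + 2·95.06 = 259.6 kips → 130 kips.
Block shear: A_gv = 5.438, A_nv = 3.211, A_nt = 0.5859 in²; R_n = min(0.6F_uA_nv, 0.6F_yA_gv) + U_bs·F_u·A_nt = 163.3 kips → 81.7 kips.
Bolt shear governs: 63.6 kips.

63.6 kips (bolt shear governs)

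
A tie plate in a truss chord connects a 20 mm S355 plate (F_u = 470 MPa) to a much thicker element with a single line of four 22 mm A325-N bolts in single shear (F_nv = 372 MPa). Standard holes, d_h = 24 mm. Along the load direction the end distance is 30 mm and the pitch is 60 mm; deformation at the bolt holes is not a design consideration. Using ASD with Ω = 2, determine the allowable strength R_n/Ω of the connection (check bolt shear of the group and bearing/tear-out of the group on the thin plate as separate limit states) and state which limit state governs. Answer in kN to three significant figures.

283 kN (bolt shear governs)

Bolt shear: A_b = π·22²/4 = 380.1 mm²; R_n = 372 × 380.1 × 4 × 1 / 1000 = 565.6 kN → 565.6 / 2 = 283 kN.
Bearing (1.5 l_c t F_u ≤ 3.0 d t F_u): upper limit = 3.0·22·20·470 / 1000 = 620.4 kN.
  Edge l_c = 30 − 24/2 = 18 → r_n = 253.8 kN; interior l_c = 60 − 24 = 36 → r_n = 507.6 kN.
  R_n,bearing = 1·253.8 + 3·507.6 = 1777 kN → 1777 / 2 = 888 kN.
Bolt shear governs: 283 kN.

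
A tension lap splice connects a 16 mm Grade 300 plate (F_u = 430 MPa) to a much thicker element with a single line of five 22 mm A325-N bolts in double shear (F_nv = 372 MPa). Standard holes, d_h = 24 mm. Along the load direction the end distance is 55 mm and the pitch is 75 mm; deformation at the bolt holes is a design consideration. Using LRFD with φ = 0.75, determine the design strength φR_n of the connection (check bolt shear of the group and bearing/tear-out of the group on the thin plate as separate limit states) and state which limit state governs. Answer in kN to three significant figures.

Bolt shear: A_b = π·22²/4 = 380.1 mm²; R_n = 372 × 380.1 × 5 × 2 / 1000 = 1414 kN → 0.75 × 1414 = 1060 kN.
Bearing (1.2 l_c t F_u ≤ 2.4 d t F_u): upper limit = 2.4·22·16·430 / 1000 = 363.3 kN.
  Edge l_c = 55 − 24/2 = 43 → r_n = 355 kN; interior l_c = 75 − 24 = 51 → r_n = 363.3 kN.
  R_n,bearing = 1·355 + 4·363.3 = 1808 kN → 0.75 × 1808 = 1360 kN.
Bolt shear governs: 1060 kN.

1060 kN (bolt shear governs)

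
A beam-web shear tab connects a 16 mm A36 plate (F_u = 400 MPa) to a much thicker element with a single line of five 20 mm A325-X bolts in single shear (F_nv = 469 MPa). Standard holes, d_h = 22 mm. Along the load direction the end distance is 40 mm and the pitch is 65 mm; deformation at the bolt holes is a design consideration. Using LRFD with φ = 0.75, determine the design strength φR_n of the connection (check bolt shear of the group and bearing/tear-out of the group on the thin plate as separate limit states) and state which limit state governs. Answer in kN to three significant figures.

553 kN (bolt shear governs)

Bolt shear: A_b = π·20²/4 = 314.2 mm²; R_n = 469 × 314.2 × 5 × 1 / 1000 = 736.7 kN → 0.75 × 736.7 = 553 kN.
Bearing (1.2 l_c t F_u ≤ 2.4 d t F_u): upper limit = 2.4·20·16·400 / 1000 = 307.2 kN.
  Edge l_c = 40 − 22/2 = 29 → r_n = 222.7 kN; interior l_c = 65 − 22 = 43 → r_n = 307.2 kN.
  R_n,bearing = 1·222.7 + 4·307.2 = 1452 kN → 0.75 × 1452 = 1090 kN.
Bolt shear governs: 553 kN.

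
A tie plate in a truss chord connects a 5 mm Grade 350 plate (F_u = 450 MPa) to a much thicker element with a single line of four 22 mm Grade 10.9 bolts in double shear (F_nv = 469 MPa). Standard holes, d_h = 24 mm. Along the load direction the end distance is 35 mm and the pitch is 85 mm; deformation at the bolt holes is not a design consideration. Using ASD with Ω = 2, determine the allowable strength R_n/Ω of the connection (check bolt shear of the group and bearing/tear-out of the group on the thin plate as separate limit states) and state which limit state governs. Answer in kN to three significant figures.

Bolt shear: A_b = π·22²/4 = 380.1 mm²; R_n = 469 × 380.1 × 4 × 2 / 1000 = 1426 kN → 1426 / 2 = 713 kN.
Bearing (1.5 l_c t F_u ≤ 3.0 d t F_u): upper limit = 3.0·22·5·450 / 1000 = 148.5 kN.
  Edge l_c = 35 − 24/2 = 23 → r_n = 77.62 kN; interior l_c = 85 − 24 = 61 → r_n = 148.5 kN.
  R_n,bearing = 1·77.62 + 3·148.5 = 523.1 kN → 523.1 / 2 = 262 kN.
Bearing governs: 262 kN.

262 kN (bearing governs)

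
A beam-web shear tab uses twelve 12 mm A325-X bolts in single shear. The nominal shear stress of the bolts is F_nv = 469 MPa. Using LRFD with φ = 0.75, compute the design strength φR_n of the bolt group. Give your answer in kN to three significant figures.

477 kN

A_b = π × 12² / 4 = 113.1 mm².
R_n = F_nv · A_b · n · n_s = 469 × 113.1 × 12 × 1 / 1000 = 636.5 kN.
Design strength φR_n = 0.75 × 636.5 = 477 kN.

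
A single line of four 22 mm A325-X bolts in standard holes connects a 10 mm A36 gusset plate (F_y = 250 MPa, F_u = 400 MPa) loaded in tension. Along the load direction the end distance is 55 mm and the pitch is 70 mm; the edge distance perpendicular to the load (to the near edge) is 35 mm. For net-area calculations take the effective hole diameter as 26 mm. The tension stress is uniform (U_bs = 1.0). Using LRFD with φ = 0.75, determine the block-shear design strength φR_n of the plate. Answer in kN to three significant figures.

364 kN

Shear plane L_v = 55 + 3·70 = 265 mm; A_gv = 265 × 10 = 2650 mm².
A_nv = (265 − 3.5·26) × 10 = 1740 mm².
A_nt = (35 − 0.5·26) × 10 = 220 mm².
0.6 F_u A_nv = 417.6 kN; 0.6 F_y A_gv = 397.5 kN → shear yielding governs the shear term.
R_n = 397.5 + 1.0 × 400 × 220 / 1000 = 485.5 kN.
Design strength φR_n = 0.75 × 485.5 = 364 kN.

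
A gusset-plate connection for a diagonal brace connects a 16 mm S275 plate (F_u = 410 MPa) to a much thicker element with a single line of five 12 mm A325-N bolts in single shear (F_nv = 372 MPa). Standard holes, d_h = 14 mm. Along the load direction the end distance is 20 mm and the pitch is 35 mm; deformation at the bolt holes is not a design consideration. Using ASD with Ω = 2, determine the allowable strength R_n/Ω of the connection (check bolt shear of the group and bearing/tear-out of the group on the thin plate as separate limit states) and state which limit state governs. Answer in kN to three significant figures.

Bolt shear: A_b = π·12²/4 = 113.1 mm²; R_n = 372 × 113.1 × 5 × 1 / 1000 = 210.4 kN → 210.4 / 2 = 105 kN.
Bearing (1.5 l_c t F_u ≤ 3.0 d t F_u): upper limit = 3.0·12·16·410 / 1000 = 236.2 kN.
  Edge l_c = 20 − 14/2 = 13 → r_n = 127.9 kN; interior l_c = 35 − 14 = 21 → r_n = 206.6 kN.
  R_n,bearing = 1·127.9 + 4·206.6 = 954.5 kN → 954.5 / 2 = 477 kN.
Bolt shear governs: 105 kN.

105 kN (bolt shear governs)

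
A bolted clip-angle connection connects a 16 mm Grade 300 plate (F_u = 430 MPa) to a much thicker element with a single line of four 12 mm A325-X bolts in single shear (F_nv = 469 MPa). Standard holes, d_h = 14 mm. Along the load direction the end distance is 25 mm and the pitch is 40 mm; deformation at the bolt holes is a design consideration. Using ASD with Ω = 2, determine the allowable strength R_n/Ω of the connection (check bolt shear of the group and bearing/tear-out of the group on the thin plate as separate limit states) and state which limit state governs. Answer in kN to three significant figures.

Bolt shear: A_b = π·12²/4 = 113.1 mm²; R_n = 469 × 113.1 × 4 × 1 / 1000 = 212.2 kN → 212.2 / 2 = 106 kN.
Bearing (1.2 l_c t F_u ≤ 2.4 d t F_u): upper limit = 2.4·12·16·430 / 1000 = 198.1 kN.
  Edge l_c = 25 − 14/2 = 18 → r_n = 148.6 kN; interior l_c = 40 − 14 = 26 → r_n = 198.1 kN.
  R_n,bearing = 1·148.6 + 3·198.1 = 743 kN → 743 / 2 = 372 kN.
Bolt shear governs: 106 kN.

106 kN (bolt shear governs)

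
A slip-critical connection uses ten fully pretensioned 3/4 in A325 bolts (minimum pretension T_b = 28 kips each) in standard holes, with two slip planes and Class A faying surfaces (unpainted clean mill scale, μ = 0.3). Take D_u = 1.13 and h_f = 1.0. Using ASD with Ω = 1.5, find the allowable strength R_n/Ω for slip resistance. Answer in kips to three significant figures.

127 kips

R_n = μ · D_u · h_f · T_b · n_s · n_b = 0.3 × 1.13 × 1.0 × 28 × 2 × 10 = 189.8 kips.
Allowable strength R_n/Ω = 189.8 / 1.5 = 127 kips.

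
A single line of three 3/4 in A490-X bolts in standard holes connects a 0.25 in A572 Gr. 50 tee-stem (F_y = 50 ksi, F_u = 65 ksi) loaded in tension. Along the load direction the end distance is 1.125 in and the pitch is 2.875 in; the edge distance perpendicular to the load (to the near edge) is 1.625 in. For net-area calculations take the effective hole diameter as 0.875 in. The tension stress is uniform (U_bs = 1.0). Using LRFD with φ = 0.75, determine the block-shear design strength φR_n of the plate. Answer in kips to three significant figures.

Shear plane L_v = 1.125 + 2·2.875 = 6.875 in; A_gv = 6.875 × 0.25 = 1.719 in².
A_nv = (6.875 − 2.5·0.875) × 0.25 = 1.172 in².
A_nt = (1.625 − 0.5·0.875) × 0.25 = 0.2969 in².
0.6 F_u A_nv = 45.7 kips; 0.6 F_y A_gv = 51.56 kips → shear rupture governs the shear term.
R_n = 45.7 + 1.0 × 65 × 0.2969 = 65 kips.
Design strength φR_n = 0.75 × 65 = 48.8 kips.

48.8 kips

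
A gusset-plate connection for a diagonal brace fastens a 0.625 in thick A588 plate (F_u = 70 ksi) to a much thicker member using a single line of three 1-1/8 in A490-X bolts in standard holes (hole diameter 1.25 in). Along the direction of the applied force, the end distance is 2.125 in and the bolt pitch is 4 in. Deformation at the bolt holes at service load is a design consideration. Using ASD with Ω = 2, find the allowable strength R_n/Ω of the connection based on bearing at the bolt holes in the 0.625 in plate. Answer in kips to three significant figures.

158 kips

Per bolt r_n = 1.2 l_c t F_u ≤ 2.4 d t F_u; upper limit = 2.4 × 1.125 × 0.625 × 70 = 118.1 kips.
Edge bolt: l_c = 2.125 − 1.25/2 = 1.5 in → 1.2 × 1.5 × 0.625 × 70 = 78.75 → r_n = 78.75 kips.
Interior bolts: l_c = 4 − 1.25 = 2.75 in → 1.2 × 2.75 × 0.625 × 70 = 144.4 → r_n = 118.1 kips.
R_n = 1 × 78.75 + 2 × 118.1 = 315 kips.
Allowable strength R_n/Ω = 315 / 2 = 158 kips.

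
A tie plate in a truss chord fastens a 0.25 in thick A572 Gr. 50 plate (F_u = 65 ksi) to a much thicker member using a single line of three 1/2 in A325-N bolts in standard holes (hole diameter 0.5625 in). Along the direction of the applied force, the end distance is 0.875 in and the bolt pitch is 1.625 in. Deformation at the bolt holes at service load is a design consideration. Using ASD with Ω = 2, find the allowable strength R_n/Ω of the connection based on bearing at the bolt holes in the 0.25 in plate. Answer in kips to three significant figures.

25.3 kips

Per bolt r_n = 1.2 l_c t F_u ≤ 2.4 d t F_u; upper limit = 2.4 × 0.5 × 0.25 × 65 = 19.5 kips.
Edge bolt: l_c = 0.875 − 0.5625/2 = 0.5938 in → 1.2 × 0.5938 × 0.25 × 65 = 11.58 → r_n = 11.58 kips.
Interior bolts: l_c = 1.625 − 0.5625 = 1.062 in → 1.2 × 1.062 × 0.25 × 65 = 20.72 → r_n = 19.5 kips.
R_n = 1 × 11.58 + 2 × 19.5 = 50.58 kips.
Allowable strength R_n/Ω = 50.58 / 2 = 25.3 kips.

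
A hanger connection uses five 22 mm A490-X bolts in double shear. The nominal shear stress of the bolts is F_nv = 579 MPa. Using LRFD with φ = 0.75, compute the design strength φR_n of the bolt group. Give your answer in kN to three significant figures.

A_b = π × 22² / 4 = 380.1 mm².
R_n = F_nv · A_b · n · n_s = 579 × 380.1 × 5 × 2 / 1000 = 2201 kN.
Design strength φR_n = 0.75 × 2201 = 1650 kN.

1650 kN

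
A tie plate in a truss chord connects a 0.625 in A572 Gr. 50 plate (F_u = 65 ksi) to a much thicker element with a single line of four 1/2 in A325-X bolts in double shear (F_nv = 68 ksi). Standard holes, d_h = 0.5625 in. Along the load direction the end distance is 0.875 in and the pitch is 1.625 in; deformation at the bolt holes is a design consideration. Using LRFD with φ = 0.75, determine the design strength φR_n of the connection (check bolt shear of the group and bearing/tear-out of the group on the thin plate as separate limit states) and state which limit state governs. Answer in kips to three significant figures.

Bolt shear: A_b = π·0.5²/4 = 0.1963 in²; R_n = 68 × 0.1963 × 4 × 2 = 106.8 kips → 0.75 × 106.8 = 80.1 kips.
Bearing (1.2 l_c t F_u ≤ 2.4 d t F_u): upper limit = 2.4·0.5·0.625·65 = 48.75 kips.
  Edge l_c = 0.875 − 0.5625/2 = 0.5938 → r_n = 28.95 kips; interior l_c = 1.625 − 0.5625 = 1.062 → r_n = 48.75 kips.
  R_n,bearing = 1·28.95 + 3·48.75 = 175.2 kips → 0.75 × 175.2 = 131 kips.
Bolt shear governs: 80.1 kips.

80.1 kips (bolt shear governs)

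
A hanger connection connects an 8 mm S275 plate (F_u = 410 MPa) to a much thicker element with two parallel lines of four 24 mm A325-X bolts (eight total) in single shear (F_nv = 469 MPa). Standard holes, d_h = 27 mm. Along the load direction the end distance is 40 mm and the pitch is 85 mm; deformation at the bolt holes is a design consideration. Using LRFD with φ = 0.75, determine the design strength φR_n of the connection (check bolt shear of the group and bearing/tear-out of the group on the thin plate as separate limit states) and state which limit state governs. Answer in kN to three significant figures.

Bolt shear: A_b = π·24²/4 = 452.4 mm²; R_n = 469 × 452.4 × 8 × 1 / 1000 = 1697 kN → 0.75 × 1697 = 1270 kN.
Bearing (1.2 l_c t F_u ≤ 2.4 d t F_u): upper limit = 2.4·24·8·410 / 1000 = 188.9 kN.
  Edge l_c = 40 − 27/2 = 26.5 → r_n = 104.3 kN; interior l_c = 85 − 27 = 58 → r_n = 188.9 kN.
  R_n,bearing = 2·104.3 + 6·188.9 = 1342 kN → 0.75 × 1342 = 1010 kN.
Bearing governs: 1010 kN.

1010 kN (bearing governs)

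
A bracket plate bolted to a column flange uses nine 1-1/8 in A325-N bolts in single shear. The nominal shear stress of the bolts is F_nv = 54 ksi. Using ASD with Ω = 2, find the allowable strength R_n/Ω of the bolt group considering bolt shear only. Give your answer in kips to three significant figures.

A_b = π × 1.125² / 4 = 0.994 in².
R_n = F_nv · A_b · n · n_s = 54 × 0.994 × 9 × 1 = 483.1 kips.
Allowable strength R_n/Ω = 483.1 / 2 = 242 kips.

242 kips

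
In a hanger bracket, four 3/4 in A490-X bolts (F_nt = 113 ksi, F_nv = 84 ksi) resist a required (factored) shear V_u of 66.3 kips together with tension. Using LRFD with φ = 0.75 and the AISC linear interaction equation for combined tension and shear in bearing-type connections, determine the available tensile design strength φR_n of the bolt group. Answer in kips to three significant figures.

A_b = π·0.75²/4 = 0.4418 in²; f_rv = 66.3 / (4 × 0.4418) = 37.52 ksi.
F'_nt = 1.3 F_nt − (F_nt / φF_nv) f_rv = 1.3·113 − (113/(0.75·84))·37.52 = 79.61 ksi, capped at F_nt → F'_nt = 79.61 ksi.
R_n = F'_nt · A_b · n = 79.61 × 0.4418 × 4 = 140.7 kips.
Design strength φR_n = 0.75 × 140.7 = 106 kips.

106 kips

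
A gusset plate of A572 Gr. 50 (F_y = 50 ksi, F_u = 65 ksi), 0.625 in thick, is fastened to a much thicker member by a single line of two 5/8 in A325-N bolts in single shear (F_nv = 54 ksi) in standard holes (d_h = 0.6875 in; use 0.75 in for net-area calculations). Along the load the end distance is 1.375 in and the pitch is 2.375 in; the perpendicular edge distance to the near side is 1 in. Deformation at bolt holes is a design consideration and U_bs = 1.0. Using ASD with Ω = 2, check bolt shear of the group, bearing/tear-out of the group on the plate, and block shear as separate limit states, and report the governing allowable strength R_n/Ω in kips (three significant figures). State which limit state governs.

16.6 kips (bolt shear governs)

Bolt shear: A_b = π·0.625²/4 = 0.3068 in²; R_n = 54 × 0.3068 × 2 × 1 = 33.13 kips → 33.13 / 2 = 16.6 kips.
Bearing: edge l_c = 1.031, r_n = 50.27 kips; interior l_c = 1.688, r_n = 60.94 kips; R_n = 50.27 + 1·60.94 = 111.2 kips → 55.6 kips.
Block shear: A_gv = 2.344, A_nv = 1.641, A_nt = 0.3906 in²; R_n = min(0.6F_uA_nv, 0.6F_yA_gv) + U_bs·F_u·A_nt = 89.38 kips → 44.7 kips.
Bolt shear governs: 16.6 kips.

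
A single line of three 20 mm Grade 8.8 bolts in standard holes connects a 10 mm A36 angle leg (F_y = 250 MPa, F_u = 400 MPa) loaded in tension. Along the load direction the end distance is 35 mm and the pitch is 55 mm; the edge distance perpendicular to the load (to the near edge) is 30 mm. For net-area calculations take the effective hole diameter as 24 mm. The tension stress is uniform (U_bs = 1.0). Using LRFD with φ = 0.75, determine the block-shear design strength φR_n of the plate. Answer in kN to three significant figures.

Shear plane L_v = 35 + 2·55 = 145 mm; A_gv = 145 × 10 = 1450 mm².
A_nv = (145 − 2.5·24) × 10 = 850 mm².
A_nt = (30 − 0.5·24) × 10 = 180 mm².
0.6 F_u A_nv = 204 kN; 0.6 F_y A_gv = 217.5 kN → shear rupture governs the shear term.
R_n = 204 + 1.0 × 400 × 180 / 1000 = 276 kN.
Design strength φR_n = 0.75 × 276 = 207 kN.

207 kN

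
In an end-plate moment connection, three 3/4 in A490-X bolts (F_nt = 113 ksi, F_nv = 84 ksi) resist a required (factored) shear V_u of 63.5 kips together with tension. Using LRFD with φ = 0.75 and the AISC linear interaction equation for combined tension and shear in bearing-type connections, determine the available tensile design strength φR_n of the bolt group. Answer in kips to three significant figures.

A_b = π·0.75²/4 = 0.4418 in²; f_rv = 63.5 / (3 × 0.4418) = 47.91 ksi.
F'_nt = 1.3 F_nt − (F_nt / φF_nv) f_rv = 1.3·113 − (113/(0.75·84))·47.91 = 60.96 ksi, capped at F_nt → F'_nt = 60.96 ksi.
R_n = F'_nt · A_b · n = 60.96 × 0.4418 × 3 = 80.8 kips.
Design strength φR_n = 0.75 × 80.8 = 60.6 kips.

60.6 kips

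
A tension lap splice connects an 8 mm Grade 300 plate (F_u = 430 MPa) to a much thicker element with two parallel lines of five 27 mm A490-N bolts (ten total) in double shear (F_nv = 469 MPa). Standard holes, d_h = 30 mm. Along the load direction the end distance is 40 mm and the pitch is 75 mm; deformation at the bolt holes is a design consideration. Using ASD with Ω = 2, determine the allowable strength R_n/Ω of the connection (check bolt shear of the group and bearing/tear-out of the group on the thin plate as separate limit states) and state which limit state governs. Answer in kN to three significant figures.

846 kN (bearing governs)

Bolt shear: A_b = π·27²/4 = 572.6 mm²; R_n = 469 × 572.6 × 10 × 2 / 1000 = 5371 kN → 5371 / 2 = 2690 kN.
Bearing (1.2 l_c t F_u ≤ 2.4 d t F_u): upper limit = 2.4·27·8·430 / 1000 = 222.9 kN.
  Edge l_c = 40 − 30/2 = 25 → r_n = 103.2 kN; interior l_c = 75 − 30 = 45 → r_n = 185.8 kN.
  R_n,bearing = 2·103.2 + 8·185.8 = 1692 kN → 1692 / 2 = 846 kN.
Bearing governs: 846 kN.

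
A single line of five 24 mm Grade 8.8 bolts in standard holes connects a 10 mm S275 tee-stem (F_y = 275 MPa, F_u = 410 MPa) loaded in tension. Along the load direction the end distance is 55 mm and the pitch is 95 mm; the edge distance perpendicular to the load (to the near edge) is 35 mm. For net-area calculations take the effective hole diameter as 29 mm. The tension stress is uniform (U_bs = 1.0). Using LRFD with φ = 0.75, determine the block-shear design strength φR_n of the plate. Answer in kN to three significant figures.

601 kN

Shear plane L_v = 55 + 4·95 = 435 mm; A_gv = 435 × 10 = 4350 mm².
A_nv = (435 − 4.5·29) × 10 = 3045 mm².
A_nt = (35 − 0.5·29) × 10 = 205 mm².
0.6 F_u A_nv = 749.1 kN; 0.6 F_y A_gv = 717.8 kN → shear yielding governs the shear term.
R_n = 717.8 + 1.0 × 410 × 205 / 1000 = 801.8 kN.
Design strength φR_n = 0.75 × 801.8 = 601 kN.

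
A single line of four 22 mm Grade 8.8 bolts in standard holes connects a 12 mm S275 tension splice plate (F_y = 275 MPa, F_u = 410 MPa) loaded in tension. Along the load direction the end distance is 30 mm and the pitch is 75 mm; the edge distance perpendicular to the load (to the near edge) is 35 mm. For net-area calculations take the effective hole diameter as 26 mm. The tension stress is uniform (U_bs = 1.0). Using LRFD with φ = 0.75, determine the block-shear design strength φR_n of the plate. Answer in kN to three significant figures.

Shear plane L_v = 30 + 3·75 = 255 mm; A_gv = 255 × 12 = 3060 mm².
A_nv = (255 − 3.5·26) × 12 = 1968 mm².
A_nt = (35 − 0.5·26) × 12 = 264 mm².
0.6 F_u A_nv = 484.1 kN; 0.6 F_y A_gv = 504.9 kN → shear rupture governs the shear term.
R_n = 484.1 + 1.0 × 410 × 264 / 1000 = 592.4 kN.
Design strength φR_n = 0.75 × 592.4 = 444 kN.

444 kN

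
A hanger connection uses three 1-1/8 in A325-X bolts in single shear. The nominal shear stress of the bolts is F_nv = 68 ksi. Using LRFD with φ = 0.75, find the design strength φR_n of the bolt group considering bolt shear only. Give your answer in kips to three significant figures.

152 kips

A_b = π × 1.125² / 4 = 0.994 in².
R_n = F_nv · A_b · n · n_s = 68 × 0.994 × 3 × 1 = 202.8 kips.
Design strength φR_n = 0.75 × 202.8 = 152 kips.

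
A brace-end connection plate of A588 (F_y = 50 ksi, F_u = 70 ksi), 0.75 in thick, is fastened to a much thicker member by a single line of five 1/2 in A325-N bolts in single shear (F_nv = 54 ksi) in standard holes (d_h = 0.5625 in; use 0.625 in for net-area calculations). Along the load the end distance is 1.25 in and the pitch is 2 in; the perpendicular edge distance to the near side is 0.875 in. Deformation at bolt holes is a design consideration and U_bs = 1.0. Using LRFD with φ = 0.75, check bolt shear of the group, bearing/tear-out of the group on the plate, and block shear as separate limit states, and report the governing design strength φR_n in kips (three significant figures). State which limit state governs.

Bolt shear: A_b = π·0.5²/4 = 0.1963 in²; R_n = 54 × 0.1963 × 5 × 1 = 53.01 kips → 0.75 × 53.01 = 39.8 kips.
Bearing: edge l_c = 0.9688, r_n = 61.03 kips; interior l_c = 1.438, r_n = 63 kips; R_n = 61.03 + 4·63 = 313 kips → 235 kips.
Block shear: A_gv = 6.938, A_nv = 4.828, A_nt = 0.4219 in²; R_n = min(0.6F_uA_nv, 0.6F_yA_gv) + U_bs·F_u·A_nt = 232.3 kips → 174 kips.
Bolt shear governs: 39.8 kips.

39.8 kips (bolt shear governs)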